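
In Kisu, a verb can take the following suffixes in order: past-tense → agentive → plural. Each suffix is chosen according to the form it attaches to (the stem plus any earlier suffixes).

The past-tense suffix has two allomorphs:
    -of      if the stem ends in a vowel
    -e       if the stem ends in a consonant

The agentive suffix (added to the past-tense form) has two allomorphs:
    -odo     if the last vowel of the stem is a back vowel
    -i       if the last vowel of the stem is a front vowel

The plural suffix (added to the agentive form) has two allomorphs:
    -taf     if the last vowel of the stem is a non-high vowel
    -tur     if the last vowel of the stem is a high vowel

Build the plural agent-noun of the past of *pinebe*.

pinebeofodotaf

*pinebe*: final sound = /e/, a vowel → -of → *pinebeof*.
The past-tense form *pinebeof*: last vowel = /o/, a back vowel → -odo → *pinebeofodo*.
Since the last vowel of the agentive form *pinebeofodo* is /o/ (a non-high vowel), it takes -taf, giving *pinebeofodotaf*.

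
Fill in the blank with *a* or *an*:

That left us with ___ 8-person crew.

an

The indefinite article is chosen by the initial *sound* of the following word, not its spelling.
The number *8* is spoken "eight", beginning with /eɪt/ — a vowel sound.
So the article is *an*: That left us with an 8-person crew.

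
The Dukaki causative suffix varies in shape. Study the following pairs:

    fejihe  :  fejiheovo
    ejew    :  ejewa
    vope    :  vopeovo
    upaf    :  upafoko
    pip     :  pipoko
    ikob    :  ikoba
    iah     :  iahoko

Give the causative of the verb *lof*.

lofoko

The suffix is conditioned by the final sound: -oko when the stem ends in a voiceless consonant (*upaf*, *pip*, *iah*); -a when the stem ends in a voiced consonant (*ejew*, *ikob*); -ovo when the stem ends in a vowel (*fejihe*, *vope*).
Since the final sound of *lof* is /f/ (a voiceless consonant), it takes -oko, giving *lofoko*.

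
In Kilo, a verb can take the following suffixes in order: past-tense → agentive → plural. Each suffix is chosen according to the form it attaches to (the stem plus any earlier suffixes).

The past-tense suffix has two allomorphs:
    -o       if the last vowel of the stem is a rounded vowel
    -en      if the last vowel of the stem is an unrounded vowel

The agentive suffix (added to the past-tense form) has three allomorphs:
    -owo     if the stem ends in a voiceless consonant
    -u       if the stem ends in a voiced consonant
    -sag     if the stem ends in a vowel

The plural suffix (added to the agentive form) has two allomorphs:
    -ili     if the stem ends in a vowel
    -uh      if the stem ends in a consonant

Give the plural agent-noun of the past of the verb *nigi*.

Since the last vowel of *nigi* is /i/ (an unrounded vowel), it takes -en, giving *nigien*.
The past-tense form *nigien* — final sound /n/ (a voiced consonant) → -u → *nigienu*.
The agentive form *nigienu*: final sound = /u/, a vowel → -ili → *nigienuili*.

nigienuili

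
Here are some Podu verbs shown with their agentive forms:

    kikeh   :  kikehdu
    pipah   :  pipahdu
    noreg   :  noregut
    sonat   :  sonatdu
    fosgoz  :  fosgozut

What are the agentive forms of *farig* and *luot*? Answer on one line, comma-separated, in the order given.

The alternation tracks the final consonant of the stem — -du when the stem ends in a voiceless consonant (*kikeh*, *pipah*, *sonat*); -ut when the stem ends in a voiced consonant (*noreg*, *fosgoz*).
The final consonant of *farig* is /g/, which is voiced, so the suffix is -ut, giving *farigut*.
Since the final consonant of *luot* is /t/ (voiceless), it takes -du, giving *luotdu*.

farigut, luotdu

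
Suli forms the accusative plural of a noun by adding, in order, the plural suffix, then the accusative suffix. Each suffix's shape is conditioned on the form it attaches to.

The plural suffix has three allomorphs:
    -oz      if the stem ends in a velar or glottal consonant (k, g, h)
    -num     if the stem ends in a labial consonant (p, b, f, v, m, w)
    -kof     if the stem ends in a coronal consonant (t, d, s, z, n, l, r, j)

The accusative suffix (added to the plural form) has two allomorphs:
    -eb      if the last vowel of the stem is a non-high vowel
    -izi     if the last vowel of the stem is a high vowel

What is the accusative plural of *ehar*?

eharkofeb

*ehar* — final consonant /r/ (coronal) → -kof → *eharkof*.
The plural form *eharkof*: last vowel = /o/, a non-high vowel → -eb → *eharkofeb*.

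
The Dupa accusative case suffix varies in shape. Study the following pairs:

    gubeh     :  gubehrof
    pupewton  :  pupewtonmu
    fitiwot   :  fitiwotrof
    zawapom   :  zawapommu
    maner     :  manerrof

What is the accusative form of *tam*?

The alternation tracks the final consonant of the stem — -mu when the stem ends in a nasal (*pupewton*, *zawapom*); -rof when the stem ends in a non-nasal consonant (*gubeh*, *fitiwot*, *maner*).
The final consonant of *tam* is /m/, which is a nasal, so the suffix is -mu, giving *tammu*.

tammu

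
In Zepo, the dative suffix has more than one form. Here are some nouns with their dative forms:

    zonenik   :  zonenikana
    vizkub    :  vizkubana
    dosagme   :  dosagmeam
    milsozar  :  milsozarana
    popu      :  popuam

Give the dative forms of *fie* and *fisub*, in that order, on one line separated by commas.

Looking at the final sound of each stem: -ana when the stem ends in a consonant (*zonenik*, *vizkub*, *milsozar*); -am when the stem ends in a vowel (*dosagme*, *popu*).
The final sound of *fie* is /e/, which is a vowel, so the suffix is -am, giving *fieam*.
Since the final sound of *fisub* is /b/ (a consonant), it takes -ana, giving *fisubana*.

fieam, fisubana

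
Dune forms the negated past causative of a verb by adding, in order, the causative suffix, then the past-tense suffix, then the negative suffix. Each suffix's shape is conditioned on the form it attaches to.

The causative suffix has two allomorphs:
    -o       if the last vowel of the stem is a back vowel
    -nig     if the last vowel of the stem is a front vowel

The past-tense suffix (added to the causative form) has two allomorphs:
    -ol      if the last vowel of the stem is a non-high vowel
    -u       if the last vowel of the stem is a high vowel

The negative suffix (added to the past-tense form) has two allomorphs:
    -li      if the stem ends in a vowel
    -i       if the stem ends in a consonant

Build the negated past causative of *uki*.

ukiniguli

Since the last vowel of *uki* is /i/ (a front vowel), it takes -nig, giving *ukinig*.
The causative form *ukinig* — last vowel /i/ (a high vowel) → -u → *ukinigu*.
Since the final sound of the past-tense form *ukinigu* is /u/ (a vowel), it takes -li, giving *ukiniguli*.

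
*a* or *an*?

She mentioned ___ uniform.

The indefinite article is chosen by the initial *sound* of the following word, not its spelling.
*uniform* begins with the sound /juː/ (u pronounced /juː/) — a consonant sound.
So the article is *a*: She mentioned a uniform.

a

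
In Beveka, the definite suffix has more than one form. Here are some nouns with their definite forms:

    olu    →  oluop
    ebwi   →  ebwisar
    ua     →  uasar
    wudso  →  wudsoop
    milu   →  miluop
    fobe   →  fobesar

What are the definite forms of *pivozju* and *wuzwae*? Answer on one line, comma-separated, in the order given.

pivozjuop, wuzwaesar

The suffix is conditioned by the last vowel: -op when the last vowel of the stem is a rounded vowel (*olu*, *wudso*, *milu*); -sar when the last vowel of the stem is an unrounded vowel (*ebwi*, *ua*, *fobe*).
*pivozju* — last vowel /u/ (a rounded vowel) → -op → *pivozjuop*.
Since the last vowel of *wuzwae* is /e/ (an unrounded vowel), it takes -sar, giving *wuzwaesar*.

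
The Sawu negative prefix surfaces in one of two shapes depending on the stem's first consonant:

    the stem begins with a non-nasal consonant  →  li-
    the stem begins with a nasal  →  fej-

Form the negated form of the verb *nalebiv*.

Since the first consonant of *nalebiv* is /n/ (a nasal), it takes fej-, giving *fejnalebiv*.

fejnalebiv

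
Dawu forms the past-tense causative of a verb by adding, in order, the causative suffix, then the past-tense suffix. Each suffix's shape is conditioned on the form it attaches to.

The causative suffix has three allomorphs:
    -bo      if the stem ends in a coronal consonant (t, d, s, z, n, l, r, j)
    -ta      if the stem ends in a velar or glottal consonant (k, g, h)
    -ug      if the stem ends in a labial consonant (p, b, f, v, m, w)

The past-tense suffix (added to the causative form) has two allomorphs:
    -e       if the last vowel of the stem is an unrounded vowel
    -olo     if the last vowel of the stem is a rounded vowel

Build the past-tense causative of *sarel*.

*sarel* — final consonant /l/ (coronal) → -bo → *sarelbo*.
Since the last vowel of the causative form *sarelbo* is /o/ (a rounded vowel), it takes -olo, giving *sarelboolo*.

sarelboolo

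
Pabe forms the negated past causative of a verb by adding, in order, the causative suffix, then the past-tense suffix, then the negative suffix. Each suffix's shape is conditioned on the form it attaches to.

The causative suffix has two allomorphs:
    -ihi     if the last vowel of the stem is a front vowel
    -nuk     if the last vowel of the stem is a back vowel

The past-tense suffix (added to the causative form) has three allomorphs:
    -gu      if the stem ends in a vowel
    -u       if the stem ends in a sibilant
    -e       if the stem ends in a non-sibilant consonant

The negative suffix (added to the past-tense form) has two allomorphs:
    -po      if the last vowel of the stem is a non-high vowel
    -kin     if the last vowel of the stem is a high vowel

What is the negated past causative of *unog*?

unognukepo

The last vowel of *unog* is /o/, which is a back vowel, so the causative suffix is -nuk, giving *unognuk*.
The causative form *unognuk*: final sound = /k/, a non-sibilant consonant → -e → *unognuke*.
The last vowel of the past-tense form *unognuke* is /e/, which is a non-high vowel, so the negative suffix is -po, giving *unognukepo*.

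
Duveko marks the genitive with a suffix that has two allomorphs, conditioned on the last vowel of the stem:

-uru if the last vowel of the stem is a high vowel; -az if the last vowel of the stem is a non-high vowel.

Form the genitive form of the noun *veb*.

vebaz

*veb*: last vowel = /e/, a non-high vowel → -az → *vebaz*.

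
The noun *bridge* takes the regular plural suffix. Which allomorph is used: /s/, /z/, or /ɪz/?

The stem *bridge* ends in a sibilant (/s, z, ʃ, ʒ, tʃ, dʒ/).
The plural suffix surfaces as /ɪz/ after sibilants, /s/ after other voiceless consonants, and /z/ after other voiced sounds.
So the plural -s on *bridge* is pronounced /ɪz/.

/ɪz/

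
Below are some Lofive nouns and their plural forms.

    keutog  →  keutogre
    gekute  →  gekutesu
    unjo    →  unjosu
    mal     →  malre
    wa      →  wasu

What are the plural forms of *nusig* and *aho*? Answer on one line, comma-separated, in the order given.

Looking at the final sound of each stem: -re when the stem ends in a consonant (*keutog*, *mal*); -su when the stem ends in a vowel (*gekute*, *unjo*, *wa*).
*nusig*: final sound = /g/, a consonant → -re → *nusigre*.
Since the final sound of *aho* is /o/ (a vowel), it takes -su, giving *ahosu*.

nusigre, ahosu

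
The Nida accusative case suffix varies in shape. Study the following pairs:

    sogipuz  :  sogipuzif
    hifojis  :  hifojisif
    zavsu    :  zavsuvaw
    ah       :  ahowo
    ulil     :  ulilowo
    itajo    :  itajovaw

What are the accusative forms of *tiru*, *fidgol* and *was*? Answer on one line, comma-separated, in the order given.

The suffix is conditioned by the final sound: -if when the stem ends in a sibilant (*sogipuz*, *hifojis*); -owo when the stem ends in a non-sibilant consonant (*ah*, *ulil*); -vaw when the stem ends in a vowel (*zavsu*, *itajo*).
Since the final sound of *tiru* is /u/ (a vowel), it takes -vaw, giving *tiruvaw*.
*fidgol* — final sound /l/ (a non-sibilant consonant) → -owo → *fidgolowo*.
*was* — final sound /s/ (a sibilant) → -if → *wasif*.

tiruvaw, fidgolowo, wasif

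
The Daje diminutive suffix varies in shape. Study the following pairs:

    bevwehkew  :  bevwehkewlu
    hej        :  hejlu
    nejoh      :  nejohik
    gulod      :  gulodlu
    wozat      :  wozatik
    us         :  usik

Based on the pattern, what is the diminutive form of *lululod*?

The suffix is conditioned by the final consonant: -ik when the stem ends in a voiceless consonant (*nejoh*, *wozat*, *us*); -lu when the stem ends in a voiced consonant (*bevwehkew*, *hej*, *gulod*).
The final consonant of *lululod* is /d/, which is voiced, so the suffix is -lu, giving *lululodlu*.

lululodlu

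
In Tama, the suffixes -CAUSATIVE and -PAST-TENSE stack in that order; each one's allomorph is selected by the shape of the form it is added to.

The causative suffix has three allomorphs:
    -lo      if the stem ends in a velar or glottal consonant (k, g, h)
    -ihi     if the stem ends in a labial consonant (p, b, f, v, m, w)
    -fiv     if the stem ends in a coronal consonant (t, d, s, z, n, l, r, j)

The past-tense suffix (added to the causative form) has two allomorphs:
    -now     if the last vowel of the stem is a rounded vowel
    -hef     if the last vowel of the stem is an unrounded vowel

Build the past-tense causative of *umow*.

Since the final consonant of *umow* is /w/ (labial), it takes -ihi, giving *umowihi*.
Since the last vowel of the causative form *umowihi* is /i/ (an unrounded vowel), it takes -hef, giving *umowihihef*.

umowihihef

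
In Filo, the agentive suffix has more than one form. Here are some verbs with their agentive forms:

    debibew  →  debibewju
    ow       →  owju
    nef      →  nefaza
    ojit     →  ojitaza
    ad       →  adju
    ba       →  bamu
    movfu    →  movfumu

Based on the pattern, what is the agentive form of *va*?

The pattern is voicing of the final sound: -aza when the stem ends in a voiceless consonant (*nef*, *ojit*); -ju when the stem ends in a voiced consonant (*debibew*, *ow*, *ad*); -mu when the stem ends in a vowel (*ba*, *movfu*).
The final sound of *va* is /a/, which is a vowel, so the suffix is -mu, giving *vamu*.

vamu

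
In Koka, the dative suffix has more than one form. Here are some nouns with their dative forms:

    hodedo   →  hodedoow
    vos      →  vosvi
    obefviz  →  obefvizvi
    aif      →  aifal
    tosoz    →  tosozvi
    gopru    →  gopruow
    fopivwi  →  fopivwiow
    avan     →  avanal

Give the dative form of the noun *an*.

The alternation tracks the final sound of the stem — -vi when the stem ends in a sibilant (*vos*, *obefviz*, *tosoz*); -al when the stem ends in a non-sibilant consonant (*aif*, *avan*); -ow when the stem ends in a vowel (*hodedo*, *gopru*, *fopivwi*).
Since the final sound of *an* is /n/ (a non-sibilant consonant), it takes -al, giving *anal*.

anal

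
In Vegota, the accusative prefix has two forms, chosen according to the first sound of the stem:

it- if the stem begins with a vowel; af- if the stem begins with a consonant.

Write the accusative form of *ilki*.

itilki

*ilki* — first sound /i/ (a vowel) → it- → *itilki*.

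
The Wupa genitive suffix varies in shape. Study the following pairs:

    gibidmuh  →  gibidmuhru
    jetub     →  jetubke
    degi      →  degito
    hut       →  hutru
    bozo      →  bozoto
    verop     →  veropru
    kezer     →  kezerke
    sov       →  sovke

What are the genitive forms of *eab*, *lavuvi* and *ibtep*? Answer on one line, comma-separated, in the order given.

eabke, lavuvito, ibtepru

The alternation tracks the final sound of the stem — -ru when the stem ends in a voiceless consonant (*gibidmuh*, *hut*, *verop*); -ke when the stem ends in a voiced consonant (*jetub*, *kezer*, *sov*); -to when the stem ends in a vowel (*degi*, *bozo*).
Since the final sound of *eab* is /b/ (a voiced consonant), it takes -ke, giving *eabke*.
Since the final sound of *lavuvi* is /i/ (a vowel), it takes -to, giving *lavuvito*.
*ibtep*: final sound = /p/, a voiceless consonant → -ru → *ibtepru*.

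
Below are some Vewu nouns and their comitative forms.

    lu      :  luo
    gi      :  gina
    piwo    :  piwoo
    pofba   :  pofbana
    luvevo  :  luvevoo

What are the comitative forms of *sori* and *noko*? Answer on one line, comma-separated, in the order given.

sorina, nokoo

The pattern is rounding harmony: -o when the last vowel of the stem is a rounded vowel (*lu*, *piwo*, *luvevo*); -na when the last vowel of the stem is an unrounded vowel (*gi*, *pofba*).
Since the last vowel of *sori* is /i/ (an unrounded vowel), it takes -na, giving *sorina*.
The last vowel of *noko* is /o/, which is a rounded vowel, so the suffix is -o, giving *nokoo*.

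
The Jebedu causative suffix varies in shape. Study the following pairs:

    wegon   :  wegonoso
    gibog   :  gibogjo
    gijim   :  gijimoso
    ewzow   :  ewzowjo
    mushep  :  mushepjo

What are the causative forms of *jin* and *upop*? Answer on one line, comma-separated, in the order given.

jinoso, upopjo

The alternation tracks the final consonant of the stem — -oso when the stem ends in a nasal (*wegon*, *gijim*); -jo when the stem ends in a non-nasal consonant (*gibog*, *ewzow*, *mushep*).
*jin*: final consonant = /n/, a nasal → -oso → *jinoso*.
Since the final consonant of *upop* is /p/ (non-nasal), it takes -jo, giving *upopjo*.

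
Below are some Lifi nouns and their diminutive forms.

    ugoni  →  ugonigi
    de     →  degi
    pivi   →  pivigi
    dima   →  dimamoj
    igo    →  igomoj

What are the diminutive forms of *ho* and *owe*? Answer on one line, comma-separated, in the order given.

The pattern is front/back vowel harmony: -gi when the last vowel of the stem is a front vowel (*ugoni*, *de*, *pivi*); -moj when the last vowel of the stem is a back vowel (*dima*, *igo*).
*ho* — last vowel /o/ (a back vowel) → -moj → *homoj*.
*owe*: last vowel = /e/, a front vowel → -gi → *owegi*.

homoj, owegi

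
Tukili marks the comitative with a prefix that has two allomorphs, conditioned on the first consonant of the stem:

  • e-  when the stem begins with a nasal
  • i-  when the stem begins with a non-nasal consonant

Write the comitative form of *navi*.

Since the first consonant of *navi* is /n/ (a nasal), it takes e-, giving *enavi*.

enavi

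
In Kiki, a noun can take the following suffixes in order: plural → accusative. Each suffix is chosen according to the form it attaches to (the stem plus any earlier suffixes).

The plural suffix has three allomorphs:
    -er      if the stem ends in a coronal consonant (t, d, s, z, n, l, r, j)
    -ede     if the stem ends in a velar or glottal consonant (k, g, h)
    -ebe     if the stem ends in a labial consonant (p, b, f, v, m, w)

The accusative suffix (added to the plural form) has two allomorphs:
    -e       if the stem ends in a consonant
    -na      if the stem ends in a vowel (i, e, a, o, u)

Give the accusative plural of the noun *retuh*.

retuhedena

The final consonant of *retuh* is /h/, which is velar/glottal, so the plural suffix is -ede, giving *retuhede*.
Since the final sound of the plural form *retuhede* is /e/ (a vowel), it takes -na, giving *retuhedena*.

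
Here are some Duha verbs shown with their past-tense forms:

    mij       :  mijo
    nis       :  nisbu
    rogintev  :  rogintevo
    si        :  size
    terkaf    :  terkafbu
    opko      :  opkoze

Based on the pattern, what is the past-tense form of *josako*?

josakoze

The alternation tracks the final sound of the stem — -bu when the stem ends in a voiceless consonant (*nis*, *terkaf*); -o when the stem ends in a voiced consonant (*mij*, *rogintev*); -ze when the stem ends in a vowel (*si*, *opko*).
*josako* — final sound /o/ (a vowel) → -ze → *josakoze*.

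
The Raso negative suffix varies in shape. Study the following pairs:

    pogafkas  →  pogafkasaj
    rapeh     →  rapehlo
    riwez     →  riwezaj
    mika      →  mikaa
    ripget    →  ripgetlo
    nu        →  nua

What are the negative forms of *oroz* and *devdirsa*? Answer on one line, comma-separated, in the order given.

The suffix is conditioned by the final sound: -aj when the stem ends in a sibilant (*pogafkas*, *riwez*); -lo when the stem ends in a non-sibilant consonant (*rapeh*, *ripget*); -a when the stem ends in a vowel (*mika*, *nu*).
*oroz*: final sound = /z/, a sibilant → -aj → *orozaj*.
*devdirsa*: final sound = /a/, a vowel → -a → *devdirsaa*.

orozaj, devdirsaa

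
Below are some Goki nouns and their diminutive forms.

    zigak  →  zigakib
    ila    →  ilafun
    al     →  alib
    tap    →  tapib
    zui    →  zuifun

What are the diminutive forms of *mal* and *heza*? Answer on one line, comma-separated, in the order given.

The pattern is consonant vs. vowel: -ib when the stem ends in a consonant (*zigak*, *al*, *tap*); -fun when the stem ends in a vowel (*ila*, *zui*).
*mal*: final sound = /l/, a consonant → -ib → *malib*.
*heza* — final sound /a/ (a vowel) → -fun → *hezafun*.

malib, hezafun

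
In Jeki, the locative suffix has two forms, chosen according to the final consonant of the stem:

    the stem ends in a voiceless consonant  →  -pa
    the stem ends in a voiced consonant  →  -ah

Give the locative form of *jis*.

*jis* — final consonant /s/ (voiceless) → -pa → *jispa*.

jispa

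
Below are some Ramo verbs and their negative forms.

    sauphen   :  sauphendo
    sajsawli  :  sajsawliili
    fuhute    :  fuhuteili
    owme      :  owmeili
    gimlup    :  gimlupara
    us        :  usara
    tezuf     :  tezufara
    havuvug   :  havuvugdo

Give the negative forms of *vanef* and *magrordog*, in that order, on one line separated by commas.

The suffix is conditioned by the final sound: -ara when the stem ends in a voiceless consonant (*gimlup*, *us*, *tezuf*); -do when the stem ends in a voiced consonant (*sauphen*, *havuvug*); -ili when the stem ends in a vowel (*sajsawli*, *fuhute*, *owme*).
The final sound of *vanef* is /f/, which is a voiceless consonant, so the suffix is -ara, giving *vanefara*.
Since the final sound of *magrordog* is /g/ (a voiced consonant), it takes -do, giving *magrordogdo*.

vanefara, magrordogdo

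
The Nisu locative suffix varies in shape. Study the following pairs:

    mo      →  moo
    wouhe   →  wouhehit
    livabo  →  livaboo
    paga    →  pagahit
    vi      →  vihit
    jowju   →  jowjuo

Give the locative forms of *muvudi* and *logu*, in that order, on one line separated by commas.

The pattern is rounding harmony: -o when the last vowel of the stem is a rounded vowel (*mo*, *livabo*, *jowju*); -hit when the last vowel of the stem is an unrounded vowel (*wouhe*, *paga*, *vi*).
*muvudi* — last vowel /i/ (an unrounded vowel) → -hit → *muvudihit*.
The last vowel of *logu* is /u/, which is a rounded vowel, so the suffix is -o, giving *loguo*.

muvudihit, loguo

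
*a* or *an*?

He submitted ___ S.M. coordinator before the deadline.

an

The indefinite article is chosen by the initial *sound* of the following word, not its spelling.
The initialism *S.M.* is read letter by letter; the first letter, S, is pronounced /ɛs/, which begins with a vowel sound.
So the article is *an*: He submitted an S.M. coordinator before the deadline.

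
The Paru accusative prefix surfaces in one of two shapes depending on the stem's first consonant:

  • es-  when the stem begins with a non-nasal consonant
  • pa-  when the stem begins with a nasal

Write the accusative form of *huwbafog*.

*huwbafog*: first consonant = /h/, non-nasal → es- → *eshuwbafog*.

eshuwbafog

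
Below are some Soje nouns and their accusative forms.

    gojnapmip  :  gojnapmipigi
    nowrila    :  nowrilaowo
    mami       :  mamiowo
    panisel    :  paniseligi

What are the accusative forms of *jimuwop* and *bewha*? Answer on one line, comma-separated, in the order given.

The alternation tracks the final sound of the stem — -igi when the stem ends in a consonant (*gojnapmip*, *panisel*); -owo when the stem ends in a vowel (*nowrila*, *mami*).
*jimuwop* — final sound /p/ (a consonant) → -igi → *jimuwopigi*.
The final sound of *bewha* is /a/, which is a vowel, so the suffix is -owo, giving *bewhaowo*.

jimuwopigi, bewhaowo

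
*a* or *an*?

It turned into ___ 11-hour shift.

The indefinite article is chosen by the initial *sound* of the following word, not its spelling.
The number *11* is spoken "eleven", beginning with /ɪˈlɛvən/ — a vowel sound.
So the article is *an*: It turned into an 11-hour shift.

an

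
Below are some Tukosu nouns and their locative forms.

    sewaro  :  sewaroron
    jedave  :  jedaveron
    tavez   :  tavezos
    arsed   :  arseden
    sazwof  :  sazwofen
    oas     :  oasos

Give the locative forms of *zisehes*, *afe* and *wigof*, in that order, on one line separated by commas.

The alternation tracks the final sound of the stem — -os when the stem ends in a sibilant (*tavez*, *oas*); -en when the stem ends in a non-sibilant consonant (*arsed*, *sazwof*); -ron when the stem ends in a vowel (*sewaro*, *jedave*).
*zisehes* — final sound /s/ (a sibilant) → -os → *zisehesos*.
The final sound of *afe* is /e/, which is a vowel, so the suffix is -ron, giving *aferon*.
*wigof*: final sound = /f/, a non-sibilant consonant → -en → *wigofen*.

zisehesos, aferon, wigofen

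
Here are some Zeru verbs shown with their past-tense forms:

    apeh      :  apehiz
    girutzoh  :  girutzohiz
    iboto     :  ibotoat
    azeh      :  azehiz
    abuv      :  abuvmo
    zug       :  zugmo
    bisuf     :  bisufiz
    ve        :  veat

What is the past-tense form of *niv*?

nivmo

Looking at the final sound of each stem: -iz when the stem ends in a voiceless consonant (*apeh*, *girutzoh*, *azeh*, *bisuf*); -mo when the stem ends in a voiced consonant (*abuv*, *zug*); -at when the stem ends in a vowel (*iboto*, *ve*).
*niv* — final sound /v/ (a voiced consonant) → -mo → *nivmo*.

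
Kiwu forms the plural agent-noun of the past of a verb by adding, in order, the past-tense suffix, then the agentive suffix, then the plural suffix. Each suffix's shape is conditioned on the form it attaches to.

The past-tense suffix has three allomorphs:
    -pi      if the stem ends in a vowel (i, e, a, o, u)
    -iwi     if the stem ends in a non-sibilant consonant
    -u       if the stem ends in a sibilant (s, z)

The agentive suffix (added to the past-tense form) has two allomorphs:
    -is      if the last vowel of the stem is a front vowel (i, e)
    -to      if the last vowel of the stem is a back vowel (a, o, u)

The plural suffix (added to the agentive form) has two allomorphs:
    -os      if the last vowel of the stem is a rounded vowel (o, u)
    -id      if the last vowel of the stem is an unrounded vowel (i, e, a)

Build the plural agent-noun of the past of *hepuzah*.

hepuzahiwiisid

Since the final sound of *hepuzah* is /h/ (a non-sibilant consonant), it takes -iwi, giving *hepuzahiwi*.
The past-tense form *hepuzahiwi*: last vowel = /i/, a front vowel → -is → *hepuzahiwiis*.
The last vowel of the agentive form *hepuzahiwiis* is /i/, which is an unrounded vowel, so the plural suffix is -id, giving *hepuzahiwiisid*.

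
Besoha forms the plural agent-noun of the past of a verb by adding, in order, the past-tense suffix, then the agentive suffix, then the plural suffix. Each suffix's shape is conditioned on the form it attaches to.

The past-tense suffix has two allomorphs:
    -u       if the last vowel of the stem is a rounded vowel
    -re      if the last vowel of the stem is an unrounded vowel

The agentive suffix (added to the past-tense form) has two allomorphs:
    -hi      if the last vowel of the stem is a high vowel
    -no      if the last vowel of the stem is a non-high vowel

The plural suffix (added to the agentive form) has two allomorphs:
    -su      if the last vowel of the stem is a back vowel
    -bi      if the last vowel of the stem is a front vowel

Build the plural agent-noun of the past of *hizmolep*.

*hizmolep*: last vowel = /e/, an unrounded vowel → -re → *hizmolepre*.
Since the last vowel of the past-tense form *hizmolepre* is /e/ (a non-high vowel), it takes -no, giving *hizmolepreno*.
The agentive form *hizmolepreno* — last vowel /o/ (a back vowel) → -su → *hizmoleprenosu*.

hizmoleprenosu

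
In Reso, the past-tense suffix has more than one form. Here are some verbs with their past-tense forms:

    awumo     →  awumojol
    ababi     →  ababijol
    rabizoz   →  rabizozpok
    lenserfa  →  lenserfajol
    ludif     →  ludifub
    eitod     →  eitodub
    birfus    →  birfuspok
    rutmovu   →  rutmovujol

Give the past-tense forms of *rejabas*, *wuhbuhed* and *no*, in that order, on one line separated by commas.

rejabaspok, wuhbuhedub, nojol

The pattern is sibilance of the final sound: -pok when the stem ends in a sibilant (*rabizoz*, *birfus*); -ub when the stem ends in a non-sibilant consonant (*ludif*, *eitod*); -jol when the stem ends in a vowel (*awumo*, *ababi*, *lenserfa*, *rutmovu*).
Since the final sound of *rejabas* is /s/ (a sibilant), it takes -pok, giving *rejabaspok*.
*wuhbuhed*: final sound = /d/, a non-sibilant consonant → -ub → *wuhbuhedub*.
The final sound of *no* is /o/, which is a vowel, so the suffix is -jol, giving *nojol*.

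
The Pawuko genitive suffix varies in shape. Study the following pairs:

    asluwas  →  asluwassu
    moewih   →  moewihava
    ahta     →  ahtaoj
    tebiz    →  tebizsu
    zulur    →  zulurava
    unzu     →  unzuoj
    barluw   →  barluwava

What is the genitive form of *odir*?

odirava

The alternation tracks the final sound of the stem — -su when the stem ends in a sibilant (*asluwas*, *tebiz*); -ava when the stem ends in a non-sibilant consonant (*moewih*, *zulur*, *barluw*); -oj when the stem ends in a vowel (*ahta*, *unzu*).
*odir*: final sound = /r/, a non-sibilant consonant → -ava → *odirava*.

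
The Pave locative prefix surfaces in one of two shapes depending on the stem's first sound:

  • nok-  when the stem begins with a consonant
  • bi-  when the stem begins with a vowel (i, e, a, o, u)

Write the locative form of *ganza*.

*ganza* — first sound /g/ (a consonant) → nok- → *nokganza*.

nokganza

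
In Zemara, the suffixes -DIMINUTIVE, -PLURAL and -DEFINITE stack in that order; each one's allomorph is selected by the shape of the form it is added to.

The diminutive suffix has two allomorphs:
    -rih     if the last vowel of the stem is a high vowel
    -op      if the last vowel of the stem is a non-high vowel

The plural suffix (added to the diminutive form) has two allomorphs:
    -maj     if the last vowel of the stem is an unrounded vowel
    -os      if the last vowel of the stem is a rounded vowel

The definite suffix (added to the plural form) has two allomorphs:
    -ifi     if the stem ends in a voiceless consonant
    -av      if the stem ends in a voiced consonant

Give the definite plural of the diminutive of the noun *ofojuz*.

*ofojuz*: last vowel = /u/, a high vowel → -rih → *ofojuzrih*.
The diminutive form *ofojuzrih*: last vowel = /i/, an unrounded vowel → -maj → *ofojuzrihmaj*.
The plural form *ofojuzrihmaj* — final consonant /j/ (voiced) → -av → *ofojuzrihmajav*.

ofojuzrihmajav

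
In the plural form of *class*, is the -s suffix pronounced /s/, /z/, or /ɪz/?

The stem *class* ends in a sibilant (/s, z, ʃ, ʒ, tʃ, dʒ/).
The plural suffix surfaces as /ɪz/ after sibilants, /s/ after other voiceless consonants, and /z/ after other voiced sounds.
So the plural -s on *class* is pronounced /ɪz/.

/ɪz/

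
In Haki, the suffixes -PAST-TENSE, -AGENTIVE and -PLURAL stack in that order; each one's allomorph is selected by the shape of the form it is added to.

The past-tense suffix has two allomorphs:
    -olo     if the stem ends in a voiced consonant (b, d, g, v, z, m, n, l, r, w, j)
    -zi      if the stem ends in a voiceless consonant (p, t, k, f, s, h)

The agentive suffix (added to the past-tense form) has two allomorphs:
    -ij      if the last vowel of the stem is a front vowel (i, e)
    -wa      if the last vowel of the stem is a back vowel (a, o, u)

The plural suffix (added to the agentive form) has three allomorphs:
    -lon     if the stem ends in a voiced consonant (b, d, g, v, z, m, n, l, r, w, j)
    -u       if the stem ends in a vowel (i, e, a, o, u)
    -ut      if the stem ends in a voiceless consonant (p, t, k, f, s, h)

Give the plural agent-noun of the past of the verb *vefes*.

Since the final consonant of *vefes* is /s/ (voiceless), it takes -zi, giving *vefeszi*.
The last vowel of the past-tense form *vefeszi* is /i/, which is a front vowel, so the agentive suffix is -ij, giving *vefesziij*.
The agentive form *vefesziij*: final sound = /j/, a voiced consonant → -lon → *vefesziijlon*.

vefesziijlon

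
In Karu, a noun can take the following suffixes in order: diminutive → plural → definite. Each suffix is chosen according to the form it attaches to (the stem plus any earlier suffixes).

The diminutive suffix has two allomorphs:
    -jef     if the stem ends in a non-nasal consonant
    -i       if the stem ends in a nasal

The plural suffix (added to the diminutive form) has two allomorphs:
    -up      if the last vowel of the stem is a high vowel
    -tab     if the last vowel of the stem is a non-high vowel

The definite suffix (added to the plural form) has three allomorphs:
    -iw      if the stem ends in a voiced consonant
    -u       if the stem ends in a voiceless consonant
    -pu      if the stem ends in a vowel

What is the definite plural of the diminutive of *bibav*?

bibavjeftabiw

Since the final consonant of *bibav* is /v/ (non-nasal), it takes -jef, giving *bibavjef*.
The diminutive form *bibavjef* — last vowel /e/ (a non-high vowel) → -tab → *bibavjeftab*.
The final sound of the plural form *bibavjeftab* is /b/, which is a voiced consonant, so the definite suffix is -iw, giving *bibavjeftabiw*.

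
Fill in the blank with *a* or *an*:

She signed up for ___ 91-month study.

a

The indefinite article is chosen by the initial *sound* of the following word, not its spelling.
The number *91* is spoken "ninety-…", beginning with /ˈnaɪnti/ — a consonant sound.
So the article is *a*: She signed up for a 91-month study.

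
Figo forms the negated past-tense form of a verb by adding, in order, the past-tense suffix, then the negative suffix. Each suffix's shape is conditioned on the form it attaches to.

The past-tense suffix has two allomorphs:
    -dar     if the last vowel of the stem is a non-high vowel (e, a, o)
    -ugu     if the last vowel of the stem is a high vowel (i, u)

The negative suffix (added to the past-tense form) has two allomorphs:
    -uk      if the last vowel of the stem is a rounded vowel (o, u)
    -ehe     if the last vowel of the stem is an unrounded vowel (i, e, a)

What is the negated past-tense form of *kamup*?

*kamup* — last vowel /u/ (a high vowel) → -ugu → *kamupugu*.
The last vowel of the past-tense form *kamupugu* is /u/, which is a rounded vowel, so the negative suffix is -uk, giving *kamupuguuk*.

kamupuguuk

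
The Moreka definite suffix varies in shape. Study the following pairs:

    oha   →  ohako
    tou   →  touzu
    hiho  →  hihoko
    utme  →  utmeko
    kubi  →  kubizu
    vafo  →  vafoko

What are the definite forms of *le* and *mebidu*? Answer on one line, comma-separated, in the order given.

The alternation tracks the last vowel of the stem — -zu when the last vowel of the stem is a high vowel (*tou*, *kubi*); -ko when the last vowel of the stem is a non-high vowel (*oha*, *hiho*, *utme*, *vafo*).
The last vowel of *le* is /e/, which is a non-high vowel, so the suffix is -ko, giving *leko*.
The last vowel of *mebidu* is /u/, which is a high vowel, so the suffix is -zu, giving *mebiduzu*.

leko, mebiduzu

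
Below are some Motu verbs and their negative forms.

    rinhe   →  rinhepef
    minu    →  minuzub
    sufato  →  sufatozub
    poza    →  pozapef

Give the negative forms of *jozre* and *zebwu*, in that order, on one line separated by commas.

jozrepef, zebwuzub

Looking at the last vowel of each stem: -zub when the last vowel of the stem is a rounded vowel (*minu*, *sufato*); -pef when the last vowel of the stem is an unrounded vowel (*rinhe*, *poza*).
Since the last vowel of *jozre* is /e/ (an unrounded vowel), it takes -pef, giving *jozrepef*.
*zebwu* — last vowel /u/ (a rounded vowel) → -zub → *zebwuzub*.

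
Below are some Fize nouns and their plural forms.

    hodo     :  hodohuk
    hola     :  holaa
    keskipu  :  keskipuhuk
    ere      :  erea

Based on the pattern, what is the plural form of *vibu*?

vibuhuk

The suffix is conditioned by the last vowel: -huk when the last vowel of the stem is a rounded vowel (*hodo*, *keskipu*); -a when the last vowel of the stem is an unrounded vowel (*hola*, *ere*).
The last vowel of *vibu* is /u/, which is a rounded vowel, so the suffix is -huk, giving *vibuhuk*.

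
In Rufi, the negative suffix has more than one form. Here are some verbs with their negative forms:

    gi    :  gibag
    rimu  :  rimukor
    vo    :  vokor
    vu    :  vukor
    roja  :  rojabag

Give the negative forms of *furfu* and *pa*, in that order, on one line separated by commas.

furfukor, pabag

The pattern is rounding harmony: -kor when the last vowel of the stem is a rounded vowel (*rimu*, *vo*, *vu*); -bag when the last vowel of the stem is an unrounded vowel (*gi*, *roja*).
The last vowel of *furfu* is /u/, which is a rounded vowel, so the suffix is -kor, giving *furfukor*.
Since the last vowel of *pa* is /a/ (an unrounded vowel), it takes -bag, giving *pabag*.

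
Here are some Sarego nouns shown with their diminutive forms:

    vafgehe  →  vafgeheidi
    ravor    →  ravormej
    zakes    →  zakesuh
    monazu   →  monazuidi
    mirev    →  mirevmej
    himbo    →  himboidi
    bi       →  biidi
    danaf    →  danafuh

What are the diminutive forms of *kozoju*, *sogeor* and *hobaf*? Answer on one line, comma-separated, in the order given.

The pattern is voicing of the final sound: -uh when the stem ends in a voiceless consonant (*zakes*, *danaf*); -mej when the stem ends in a voiced consonant (*ravor*, *mirev*); -idi when the stem ends in a vowel (*vafgehe*, *monazu*, *himbo*, *bi*).
*kozoju*: final sound = /u/, a vowel → -idi → *kozojuidi*.
*sogeor* — final sound /r/ (a voiced consonant) → -mej → *sogeormej*.
*hobaf* — final sound /f/ (a voiceless consonant) → -uh → *hobafuh*.

kozojuidi, sogeormej, hobafuh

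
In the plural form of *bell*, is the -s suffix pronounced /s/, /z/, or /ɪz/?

The stem *bell* ends in a voiced non-sibilant sound.
The plural suffix surfaces as /ɪz/ after sibilants, /s/ after other voiceless consonants, and /z/ after other voiced sounds.
So the plural -s on *bell* is pronounced /z/.

/z/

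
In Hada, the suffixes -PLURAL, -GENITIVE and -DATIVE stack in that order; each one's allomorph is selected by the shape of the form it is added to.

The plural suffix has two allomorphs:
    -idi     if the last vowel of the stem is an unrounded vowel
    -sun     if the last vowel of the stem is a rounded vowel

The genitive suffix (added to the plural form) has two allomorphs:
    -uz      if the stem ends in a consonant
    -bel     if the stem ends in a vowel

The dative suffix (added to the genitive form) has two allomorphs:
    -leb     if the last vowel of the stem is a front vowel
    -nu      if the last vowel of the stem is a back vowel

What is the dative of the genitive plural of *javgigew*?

javgigewidibelleb

*javgigew*: last vowel = /e/, an unrounded vowel → -idi → *javgigewidi*.
The plural form *javgigewidi* — final sound /i/ (a vowel) → -bel → *javgigewidibel*.
The genitive form *javgigewidibel*: last vowel = /e/, a front vowel → -leb → *javgigewidibelleb*.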